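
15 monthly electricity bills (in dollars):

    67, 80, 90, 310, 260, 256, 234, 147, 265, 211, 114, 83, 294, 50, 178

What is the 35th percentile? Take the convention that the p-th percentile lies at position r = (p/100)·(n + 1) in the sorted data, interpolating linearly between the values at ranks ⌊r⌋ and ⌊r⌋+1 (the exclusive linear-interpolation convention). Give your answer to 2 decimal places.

104.40

Sorted: 50, 67, 80, 83, 90, 114, 147, 178, 211, 234, 256, 260, 265, 294, 310.
n = 15.
r = (35/100)·(15 + 1) = 5.6.
Rank 5 is 90 and rank 6 is 114.
Interpolate: 90 + 0.6·(114 − 90) = 90 + 0.6·24 = 104.4.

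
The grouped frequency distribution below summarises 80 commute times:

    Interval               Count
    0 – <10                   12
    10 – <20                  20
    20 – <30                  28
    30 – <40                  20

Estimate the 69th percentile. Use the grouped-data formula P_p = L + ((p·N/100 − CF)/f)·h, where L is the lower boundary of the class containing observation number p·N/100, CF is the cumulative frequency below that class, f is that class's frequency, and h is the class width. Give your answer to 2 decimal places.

N = 80; target position k = 69/100 · 80 = 55.2.
Cumulative frequencies: 12, 32, 60, 80.
Observation 55.2 falls in the class 20 – <30.
L = 20, CF = 32, f = 28, h = 10.
P69 = 20 + ((55.2 − 32)/28)·10 = 20 + 8.28571 = 28.2857.

28.29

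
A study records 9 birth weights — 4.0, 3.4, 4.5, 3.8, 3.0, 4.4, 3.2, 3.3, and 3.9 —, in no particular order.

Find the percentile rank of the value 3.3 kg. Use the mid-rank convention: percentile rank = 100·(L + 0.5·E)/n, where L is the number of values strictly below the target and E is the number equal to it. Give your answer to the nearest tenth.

Sorted: 3.0, 3.2, 3.3, 3.4, 3.8, 3.9, 4.0, 4.4, 4.5.
Count below 3.3: L = 2; count equal: E = 1; n = 9.
Percentile rank = 100·(2 + 0.5·1)/9 = 100·2.5/9 = 27.78.

27.8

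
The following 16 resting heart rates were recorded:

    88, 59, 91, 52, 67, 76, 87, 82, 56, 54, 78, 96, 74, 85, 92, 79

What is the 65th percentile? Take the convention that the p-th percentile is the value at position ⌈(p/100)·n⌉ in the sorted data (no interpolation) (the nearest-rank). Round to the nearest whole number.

85

Sorted: 52, 54, 56, 59, 67, 74, 76, 78, 79, 82, 85, 87, 88, 91, 92, 96.
n = 16.
Position = ⌈65/100 · 16⌉ = ⌈10.4⌉ = 11.
The value at rank 11 is 85.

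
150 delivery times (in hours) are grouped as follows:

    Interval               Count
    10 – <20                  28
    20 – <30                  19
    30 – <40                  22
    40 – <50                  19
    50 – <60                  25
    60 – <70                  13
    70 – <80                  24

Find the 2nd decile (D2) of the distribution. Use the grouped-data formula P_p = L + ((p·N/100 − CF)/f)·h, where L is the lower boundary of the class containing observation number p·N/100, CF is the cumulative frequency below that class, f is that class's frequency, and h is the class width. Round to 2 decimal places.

N = 150; target position k = 20/100 · 150 = 30.
Cumulative frequencies: 28, 47, 69, 88, 113, 126, 150.
Observation 30 falls in the class 20 – <30.
L = 20, CF = 28, f = 19, h = 10.
P20 = 20 + ((30 − 28)/19)·10 = 20 + 1.05263 = 21.0526.

21.05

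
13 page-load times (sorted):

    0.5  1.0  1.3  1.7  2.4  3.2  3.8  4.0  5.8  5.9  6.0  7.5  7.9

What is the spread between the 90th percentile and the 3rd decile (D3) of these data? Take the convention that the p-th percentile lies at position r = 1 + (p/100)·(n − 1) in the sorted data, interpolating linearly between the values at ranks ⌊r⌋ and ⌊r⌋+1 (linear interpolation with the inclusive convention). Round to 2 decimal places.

5.08

n = 13.
P30: r = 4.6; ranks 4–5 are 1.7, 2.4; interpolating gives 2.12.
P90: r = 11.8; ranks 11–12 are 6.0, 7.5; interpolating gives 7.2.
Difference: 7.2 − 2.12 = 5.08.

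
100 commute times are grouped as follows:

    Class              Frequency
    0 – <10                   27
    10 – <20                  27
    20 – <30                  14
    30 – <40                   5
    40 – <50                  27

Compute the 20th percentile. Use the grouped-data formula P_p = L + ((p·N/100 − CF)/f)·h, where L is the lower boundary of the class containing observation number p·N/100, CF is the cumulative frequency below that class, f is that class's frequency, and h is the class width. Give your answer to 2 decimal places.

7.41

N = 100; target position k = 20/100 · 100 = 20.
Cumulative frequencies: 27, 54, 68, 73, 100.
Observation 20 falls in the class 0 – <10.
L = 0, CF = 0, f = 27, h = 10.
P20 = 0 + ((20 − 0)/27)·10 = 0 + 7.40741 = 7.40741.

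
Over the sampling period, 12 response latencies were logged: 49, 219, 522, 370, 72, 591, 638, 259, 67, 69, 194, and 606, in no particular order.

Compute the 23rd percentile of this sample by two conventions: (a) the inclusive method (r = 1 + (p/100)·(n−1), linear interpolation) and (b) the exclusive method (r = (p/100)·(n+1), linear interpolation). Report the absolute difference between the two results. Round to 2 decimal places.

Sorted: 49, 67, 69, 72, 194, 219, 259, 370, 522, 591, 606, 638.
n = 12.
(a) r = 3.53; between ranks 3 (69) and 4 (72): 70.59.
(b) r = 2.99; between ranks 2 (67) and 3 (69): 68.98.
|70.59 − 68.98| = 1.61.

1.61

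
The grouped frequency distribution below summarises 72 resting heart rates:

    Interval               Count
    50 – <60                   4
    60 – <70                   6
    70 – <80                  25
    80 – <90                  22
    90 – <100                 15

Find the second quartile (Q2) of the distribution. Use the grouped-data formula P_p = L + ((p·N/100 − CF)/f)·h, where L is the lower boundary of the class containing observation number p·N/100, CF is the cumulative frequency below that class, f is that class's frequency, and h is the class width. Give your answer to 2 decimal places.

N = 72; target position k = 50/100 · 72 = 36.
Cumulative frequencies: 4, 10, 35, 57, 72.
Observation 36 falls in the class 80 – <90.
L = 80, CF = 35, f = 22, h = 10.
P50 = 80 + ((36 − 35)/22)·10 = 80 + 0.454545 = 80.4545.

80.45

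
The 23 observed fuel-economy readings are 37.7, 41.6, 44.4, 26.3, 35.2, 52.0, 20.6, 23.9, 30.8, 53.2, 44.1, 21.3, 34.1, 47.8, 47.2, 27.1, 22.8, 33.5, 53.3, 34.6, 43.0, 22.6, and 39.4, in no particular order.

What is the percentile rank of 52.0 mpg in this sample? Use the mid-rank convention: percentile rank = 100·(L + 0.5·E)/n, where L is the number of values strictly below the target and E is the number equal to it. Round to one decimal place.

Sorted: 20.6, 21.3, 22.6, 22.8, 23.9, 26.3, 27.1, 30.8, 33.5, 34.1, 34.6, 35.2, 37.7, 39.4, 41.6, 43.0, 44.1, 44.4, 47.2, 47.8, 52.0, 53.2, 53.3.
Count below 52.0: L = 20; count equal: E = 1; n = 23.
Percentile rank = 100·(20 + 0.5·1)/23 = 100·20.5/23 = 89.13.

89.1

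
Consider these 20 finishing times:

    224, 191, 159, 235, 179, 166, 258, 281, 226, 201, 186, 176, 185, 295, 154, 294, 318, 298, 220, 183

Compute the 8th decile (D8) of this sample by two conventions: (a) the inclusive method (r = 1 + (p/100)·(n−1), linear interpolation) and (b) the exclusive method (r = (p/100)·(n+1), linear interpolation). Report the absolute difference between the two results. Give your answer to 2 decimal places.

7.80

Sorted: 154, 159, 166, 176, 179, 183, 185, 186, 191, 201, 220, 224, 226, 235, 258, 281, 294, 295, 298, 318.
n = 20.
(a) r = 16.2; between ranks 16 (281) and 17 (294): 283.6.
(b) r = 16.8; between ranks 16 (281) and 17 (294): 291.4.
|283.6 − 291.4| = 7.8.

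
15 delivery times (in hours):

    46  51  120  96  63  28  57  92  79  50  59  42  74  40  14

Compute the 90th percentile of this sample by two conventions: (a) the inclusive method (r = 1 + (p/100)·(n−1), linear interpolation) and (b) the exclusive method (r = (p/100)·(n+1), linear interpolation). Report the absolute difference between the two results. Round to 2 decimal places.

Sorted: 14, 28, 40, 42, 46, 50, 51, 57, 59, 63, 74, 79, 92, 96, 120.
n = 15.
(a) r = 13.6; between ranks 13 (92) and 14 (96): 94.4.
(b) r = 14.4; between ranks 14 (96) and 15 (120): 105.6.
|94.4 − 105.6| = 11.2.

11.20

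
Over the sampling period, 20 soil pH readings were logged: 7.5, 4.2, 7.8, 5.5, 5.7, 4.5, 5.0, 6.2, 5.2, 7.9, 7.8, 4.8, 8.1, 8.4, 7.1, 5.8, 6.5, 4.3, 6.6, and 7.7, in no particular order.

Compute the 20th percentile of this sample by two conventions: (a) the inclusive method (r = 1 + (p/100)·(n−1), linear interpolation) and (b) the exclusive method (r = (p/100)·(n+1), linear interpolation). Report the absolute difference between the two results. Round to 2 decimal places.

Sorted: 4.2, 4.3, 4.5, 4.8, 5.0, 5.2, 5.5, 5.7, 5.8, 6.2, 6.5, 6.6, 7.1, 7.5, 7.7, 7.8, 7.8, 7.9, 8.1, 8.4.
n = 20.
(a) r = 4.8; between ranks 4 (4.8) and 5 (5.0): 4.96.
(b) r = 4.2; between ranks 4 (4.8) and 5 (5.0): 4.84.
|4.96 − 4.84| = 0.12.

0.12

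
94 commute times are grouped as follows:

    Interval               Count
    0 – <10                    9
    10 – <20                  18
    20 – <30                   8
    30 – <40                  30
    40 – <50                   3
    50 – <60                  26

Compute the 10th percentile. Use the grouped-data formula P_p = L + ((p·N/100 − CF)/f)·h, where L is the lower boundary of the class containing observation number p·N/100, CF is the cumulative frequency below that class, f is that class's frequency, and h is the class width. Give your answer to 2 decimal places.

10.22

N = 94; target position k = 10/100 · 94 = 9.4.
Cumulative frequencies: 9, 27, 35, 65, 68, 94.
Observation 9.4 falls in the class 10 – <20.
L = 10, CF = 9, f = 18, h = 10.
P10 = 10 + ((9.4 − 9)/18)·10 = 10 + 0.222222 = 10.2222.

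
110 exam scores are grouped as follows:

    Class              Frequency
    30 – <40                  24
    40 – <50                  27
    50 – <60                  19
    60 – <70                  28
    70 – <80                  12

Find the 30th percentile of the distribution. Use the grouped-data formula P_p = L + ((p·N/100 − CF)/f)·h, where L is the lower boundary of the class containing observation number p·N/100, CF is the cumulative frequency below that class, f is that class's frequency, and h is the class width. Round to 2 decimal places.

43.33

N = 110; target position k = 30/100 · 110 = 33.
Cumulative frequencies: 24, 51, 70, 98, 110.
Observation 33 falls in the class 40 – <50.
L = 40, CF = 24, f = 27, h = 10.
P30 = 40 + ((33 − 24)/27)·10 = 40 + 3.33333 = 43.3333.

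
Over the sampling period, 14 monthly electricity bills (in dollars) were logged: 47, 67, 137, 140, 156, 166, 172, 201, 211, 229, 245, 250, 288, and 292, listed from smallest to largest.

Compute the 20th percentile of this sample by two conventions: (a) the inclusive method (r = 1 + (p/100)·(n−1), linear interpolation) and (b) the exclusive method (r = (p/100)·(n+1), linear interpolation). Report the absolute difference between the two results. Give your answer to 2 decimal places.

n = 14.
(a) r = 3.6; between ranks 3 (137) and 4 (140): 138.8.
(b) r = 3 → value at rank 3 = 137.
|138.8 − 137| = 1.8.

1.80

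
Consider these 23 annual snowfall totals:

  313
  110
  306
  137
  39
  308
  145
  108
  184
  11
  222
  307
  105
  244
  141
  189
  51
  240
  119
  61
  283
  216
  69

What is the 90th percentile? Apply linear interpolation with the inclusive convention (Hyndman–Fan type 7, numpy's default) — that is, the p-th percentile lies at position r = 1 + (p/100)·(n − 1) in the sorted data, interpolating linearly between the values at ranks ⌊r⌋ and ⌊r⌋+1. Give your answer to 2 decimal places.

Sorted: 11, 39, 51, 61, 69, 105, 108, 110, 119, 137, 141, 145, 184, 189, 216, 222, 240, 244, 283, 306, 307, 308, 313.
n = 23.
r = 1 + (90/100)·(23 − 1) = 1 + 19.8 = 20.8.
Rank 20 is 306 and rank 21 is 307.
Interpolate: 306 + 0.8·(307 − 306) = 306 + 0.8·1 = 306.8.

306.80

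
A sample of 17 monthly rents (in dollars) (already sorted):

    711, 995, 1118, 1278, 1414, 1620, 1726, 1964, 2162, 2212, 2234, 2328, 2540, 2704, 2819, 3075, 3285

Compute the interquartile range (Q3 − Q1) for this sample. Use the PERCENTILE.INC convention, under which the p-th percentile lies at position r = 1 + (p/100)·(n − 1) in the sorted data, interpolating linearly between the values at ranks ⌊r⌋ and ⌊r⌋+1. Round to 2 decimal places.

1126.00

n = 17.
P25: r = 5 (integer) → 1414.
P75: r = 13 (integer) → 2540.
Difference: 2540 − 1414 = 1126.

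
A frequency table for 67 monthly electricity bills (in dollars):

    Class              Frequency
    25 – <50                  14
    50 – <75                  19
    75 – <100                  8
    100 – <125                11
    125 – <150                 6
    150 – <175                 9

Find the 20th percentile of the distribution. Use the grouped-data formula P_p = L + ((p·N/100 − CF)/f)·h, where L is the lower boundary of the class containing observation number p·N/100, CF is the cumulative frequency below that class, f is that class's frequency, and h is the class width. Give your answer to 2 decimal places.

N = 67; target position k = 20/100 · 67 = 13.4.
Cumulative frequencies: 14, 33, 41, 52, 58, 67.
Observation 13.4 falls in the class 25 – <50.
L = 25, CF = 0, f = 14, h = 25.
P20 = 25 + ((13.4 − 0)/14)·25 = 25 + 23.9286 = 48.9286.

48.93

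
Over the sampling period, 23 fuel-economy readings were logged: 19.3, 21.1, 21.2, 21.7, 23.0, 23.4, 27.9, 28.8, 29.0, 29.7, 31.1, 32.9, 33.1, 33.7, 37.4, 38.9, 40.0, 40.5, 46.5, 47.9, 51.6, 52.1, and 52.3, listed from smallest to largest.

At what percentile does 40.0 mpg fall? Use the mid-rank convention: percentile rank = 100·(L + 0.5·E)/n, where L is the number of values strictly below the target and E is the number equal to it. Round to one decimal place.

Count below 40.0: L = 16; count equal: E = 1; n = 23.
Percentile rank = 100·(16 + 0.5·1)/23 = 100·16.5/23 = 71.74.

71.7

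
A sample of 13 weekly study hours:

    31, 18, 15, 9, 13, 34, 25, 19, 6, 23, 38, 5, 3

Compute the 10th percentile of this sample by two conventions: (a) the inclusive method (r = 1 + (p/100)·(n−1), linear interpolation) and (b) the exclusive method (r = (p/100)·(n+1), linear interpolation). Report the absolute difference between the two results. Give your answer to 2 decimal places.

1.40

Sorted: 3, 5, 6, 9, 13, 15, 18, 19, 23, 25, 31, 34, 38.
n = 13.
(a) r = 2.2; between ranks 2 (5) and 3 (6): 5.2.
(b) r = 1.4; between ranks 1 (3) and 2 (5): 3.8.
|5.2 − 3.8| = 1.4.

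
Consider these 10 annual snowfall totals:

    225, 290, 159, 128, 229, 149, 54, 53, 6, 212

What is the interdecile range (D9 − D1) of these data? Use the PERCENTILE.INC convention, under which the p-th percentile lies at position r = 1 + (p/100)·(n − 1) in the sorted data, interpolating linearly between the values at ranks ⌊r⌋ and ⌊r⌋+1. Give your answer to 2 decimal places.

186.80

Sorted: 6, 53, 54, 128, 149, 159, 212, 225, 229, 290.
n = 10.
P10: r = 1.9; ranks 1–2 are 6, 53; interpolating gives 48.3.
P90: r = 9.1; ranks 9–10 are 229, 290; interpolating gives 235.1.
Difference: 235.1 − 48.3 = 186.8.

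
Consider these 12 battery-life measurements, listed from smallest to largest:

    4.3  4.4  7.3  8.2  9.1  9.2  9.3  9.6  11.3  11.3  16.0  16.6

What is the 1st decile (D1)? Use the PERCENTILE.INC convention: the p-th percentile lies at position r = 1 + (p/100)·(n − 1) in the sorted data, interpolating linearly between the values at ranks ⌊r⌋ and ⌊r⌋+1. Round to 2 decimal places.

n = 12.
r = 1 + (10/100)·(12 − 1) = 1 + 1.1 = 2.1.
Rank 2 is 4.4 and rank 3 is 7.3.
Interpolate: 4.4 + 0.1·(7.3 − 4.4) = 4.4 + 0.1·2.9 = 4.69.

4.69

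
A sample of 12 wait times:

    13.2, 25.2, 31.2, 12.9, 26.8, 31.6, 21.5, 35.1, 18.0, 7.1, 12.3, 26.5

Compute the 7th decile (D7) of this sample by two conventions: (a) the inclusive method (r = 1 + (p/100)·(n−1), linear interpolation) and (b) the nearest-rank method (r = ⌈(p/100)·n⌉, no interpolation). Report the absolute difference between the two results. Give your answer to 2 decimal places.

0.09

Sorted: 7.1, 12.3, 12.9, 13.2, 18.0, 21.5, 25.2, 26.5, 26.8, 31.2, 31.6, 35.1.
n = 12.
(a) r = 8.7; between ranks 8 (26.5) and 9 (26.8): 26.71.
(b) the nearest-rank method: rank 9 → 26.8.
|26.71 − 26.8| = 0.09.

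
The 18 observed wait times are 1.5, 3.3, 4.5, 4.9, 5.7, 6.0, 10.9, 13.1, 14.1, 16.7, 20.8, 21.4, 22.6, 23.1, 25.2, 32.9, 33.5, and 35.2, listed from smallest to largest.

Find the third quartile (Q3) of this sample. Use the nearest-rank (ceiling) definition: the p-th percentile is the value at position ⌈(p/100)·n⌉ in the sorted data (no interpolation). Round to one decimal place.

23.1

n = 18.
Position = ⌈75/100 · 18⌉ = ⌈13.5⌉ = 14.
The value at rank 14 is 23.1.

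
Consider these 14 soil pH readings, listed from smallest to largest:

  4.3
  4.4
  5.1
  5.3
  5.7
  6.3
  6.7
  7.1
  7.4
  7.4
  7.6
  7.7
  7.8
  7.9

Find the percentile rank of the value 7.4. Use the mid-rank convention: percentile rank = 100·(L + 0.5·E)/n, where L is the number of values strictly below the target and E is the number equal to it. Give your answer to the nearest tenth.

Count below 7.4: L = 8; count equal: E = 2; n = 14.
Percentile rank = 100·(8 + 0.5·2)/14 = 100·9/14 = 64.29.

64.3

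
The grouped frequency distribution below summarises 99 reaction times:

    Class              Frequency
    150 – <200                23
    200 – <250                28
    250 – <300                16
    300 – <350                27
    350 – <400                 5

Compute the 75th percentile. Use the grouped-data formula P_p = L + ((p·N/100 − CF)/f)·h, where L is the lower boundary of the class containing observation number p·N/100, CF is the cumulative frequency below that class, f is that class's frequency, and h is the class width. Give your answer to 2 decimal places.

N = 99; target position k = 75/100 · 99 = 74.25.
Cumulative frequencies: 23, 51, 67, 94, 99.
Observation 74.25 falls in the class 300 – <350.
L = 300, CF = 67, f = 27, h = 50.
P75 = 300 + ((74.25 − 67)/27)·50 = 300 + 13.4259 = 313.426.

313.43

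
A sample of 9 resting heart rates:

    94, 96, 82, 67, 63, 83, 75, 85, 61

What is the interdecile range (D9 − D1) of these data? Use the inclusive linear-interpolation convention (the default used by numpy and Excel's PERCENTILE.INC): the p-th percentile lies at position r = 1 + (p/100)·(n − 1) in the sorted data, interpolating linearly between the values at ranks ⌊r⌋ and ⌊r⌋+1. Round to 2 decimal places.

31.80

Sorted: 61, 63, 67, 75, 82, 83, 85, 94, 96.
n = 9.
P10: r = 1.8; ranks 1–2 are 61, 63; interpolating gives 62.6.
P90: r = 8.2; ranks 8–9 are 94, 96; interpolating gives 94.4.
Difference: 94.4 − 62.6 = 31.8.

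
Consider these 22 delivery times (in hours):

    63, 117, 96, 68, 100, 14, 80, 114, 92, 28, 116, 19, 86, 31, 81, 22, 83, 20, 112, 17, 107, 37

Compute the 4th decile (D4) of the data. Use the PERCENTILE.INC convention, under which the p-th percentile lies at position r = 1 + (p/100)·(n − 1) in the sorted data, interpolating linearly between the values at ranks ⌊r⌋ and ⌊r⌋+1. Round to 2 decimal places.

Sorted: 14, 17, 19, 20, 22, 28, 31, 37, 63, 68, 80, 81, 83, 86, 92, 96, 100, 107, 112, 114, 116, 117.
n = 22.
r = 1 + (40/100)·(22 − 1) = 1 + 8.4 = 9.4.
Rank 9 is 63 and rank 10 is 68.
Interpolate: 63 + 0.4·(68 − 63) = 63 + 0.4·5 = 65.

65.00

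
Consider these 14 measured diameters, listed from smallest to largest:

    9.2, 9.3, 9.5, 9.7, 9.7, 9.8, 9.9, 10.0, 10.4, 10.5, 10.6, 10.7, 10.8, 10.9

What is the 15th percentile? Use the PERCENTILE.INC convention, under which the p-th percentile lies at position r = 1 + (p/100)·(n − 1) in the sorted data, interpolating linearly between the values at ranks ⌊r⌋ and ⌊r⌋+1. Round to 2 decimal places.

9.49

n = 14.
r = 1 + (15/100)·(14 − 1) = 1 + 1.95 = 2.95.
Rank 2 is 9.3 and rank 3 is 9.5.
Interpolate: 9.3 + 0.95·(9.5 − 9.3) = 9.3 + 0.95·0.2 = 9.49.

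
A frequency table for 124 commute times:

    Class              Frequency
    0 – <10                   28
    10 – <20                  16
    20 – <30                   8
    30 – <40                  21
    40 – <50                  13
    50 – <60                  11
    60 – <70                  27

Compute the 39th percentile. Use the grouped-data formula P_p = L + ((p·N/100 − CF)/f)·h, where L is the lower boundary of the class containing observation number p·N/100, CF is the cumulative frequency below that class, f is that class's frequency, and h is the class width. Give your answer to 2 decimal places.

25.45

N = 124; target position k = 39/100 · 124 = 48.36.
Cumulative frequencies: 28, 44, 52, 73, 86, 97, 124.
Observation 48.36 falls in the class 20 – <30.
L = 20, CF = 44, f = 8, h = 10.
P39 = 20 + ((48.36 − 44)/8)·10 = 20 + 5.45 = 25.45.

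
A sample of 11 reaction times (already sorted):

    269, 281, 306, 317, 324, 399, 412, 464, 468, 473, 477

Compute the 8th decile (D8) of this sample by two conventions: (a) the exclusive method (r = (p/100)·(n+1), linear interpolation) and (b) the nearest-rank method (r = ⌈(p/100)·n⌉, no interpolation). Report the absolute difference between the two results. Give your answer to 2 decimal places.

3.00

n = 11.
(a) r = 9.6; between ranks 9 (468) and 10 (473): 471.
(b) the nearest-rank method: rank 9 → 468.
|471 − 468| = 3.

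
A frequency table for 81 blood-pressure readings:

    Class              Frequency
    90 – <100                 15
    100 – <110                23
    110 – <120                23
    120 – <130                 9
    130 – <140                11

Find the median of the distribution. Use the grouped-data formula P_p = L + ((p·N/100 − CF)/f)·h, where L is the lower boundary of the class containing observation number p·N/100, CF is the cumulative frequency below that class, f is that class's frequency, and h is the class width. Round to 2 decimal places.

N = 81; target position k = 50/100 · 81 = 40.5.
Cumulative frequencies: 15, 38, 61, 70, 81.
Observation 40.5 falls in the class 110 – <120.
L = 110, CF = 38, f = 23, h = 10.
P50 = 110 + ((40.5 − 38)/23)·10 = 110 + 1.08696 = 111.087.

111.09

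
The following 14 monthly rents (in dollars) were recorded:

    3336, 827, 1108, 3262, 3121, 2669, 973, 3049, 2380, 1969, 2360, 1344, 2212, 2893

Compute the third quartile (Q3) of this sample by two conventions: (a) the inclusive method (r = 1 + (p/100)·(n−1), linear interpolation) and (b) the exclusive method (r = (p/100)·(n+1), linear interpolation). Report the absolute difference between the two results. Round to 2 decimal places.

57.00

Sorted: 827, 973, 1108, 1344, 1969, 2212, 2360, 2380, 2669, 2893, 3049, 3121, 3262, 3336.
n = 14.
(a) r = 10.75; between ranks 10 (2893) and 11 (3049): 3010.
(b) r = 11.25; between ranks 11 (3049) and 12 (3121): 3067.
|3010 − 3067| = 57.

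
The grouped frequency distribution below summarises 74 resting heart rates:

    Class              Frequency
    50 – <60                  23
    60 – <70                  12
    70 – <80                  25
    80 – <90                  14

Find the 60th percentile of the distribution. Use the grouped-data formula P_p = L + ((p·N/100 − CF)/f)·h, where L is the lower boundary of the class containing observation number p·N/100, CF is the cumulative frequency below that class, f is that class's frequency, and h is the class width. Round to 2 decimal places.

N = 74; target position k = 60/100 · 74 = 44.4.
Cumulative frequencies: 23, 35, 60, 74.
Observation 44.4 falls in the class 70 – <80.
L = 70, CF = 35, f = 25, h = 10.
P60 = 70 + ((44.4 − 35)/25)·10 = 70 + 3.76 = 73.76.

73.76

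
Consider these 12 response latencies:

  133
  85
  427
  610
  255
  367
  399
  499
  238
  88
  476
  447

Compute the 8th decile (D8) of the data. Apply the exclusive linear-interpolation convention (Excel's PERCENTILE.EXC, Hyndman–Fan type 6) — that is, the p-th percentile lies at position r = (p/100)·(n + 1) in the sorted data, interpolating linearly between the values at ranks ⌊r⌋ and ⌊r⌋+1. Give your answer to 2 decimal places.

Sorted: 85, 88, 133, 238, 255, 367, 399, 427, 447, 476, 499, 610.
n = 12.
r = (80/100)·(12 + 1) = 10.4.
Rank 10 is 476 and rank 11 is 499.
Interpolate: 476 + 0.4·(499 − 476) = 476 + 0.4·23 = 485.2.

485.20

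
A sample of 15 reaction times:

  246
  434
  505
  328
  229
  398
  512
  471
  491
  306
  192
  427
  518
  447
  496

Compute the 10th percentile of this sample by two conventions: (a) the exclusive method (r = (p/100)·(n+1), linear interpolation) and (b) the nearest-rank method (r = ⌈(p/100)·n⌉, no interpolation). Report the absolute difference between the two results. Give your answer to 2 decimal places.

14.80

Sorted: 192, 229, 246, 306, 328, 398, 427, 434, 447, 471, 491, 496, 505, 512, 518.
n = 15.
(a) r = 1.6; between ranks 1 (192) and 2 (229): 214.2.
(b) the nearest-rank method: rank 2 → 229.
|214.2 − 229| = 14.8.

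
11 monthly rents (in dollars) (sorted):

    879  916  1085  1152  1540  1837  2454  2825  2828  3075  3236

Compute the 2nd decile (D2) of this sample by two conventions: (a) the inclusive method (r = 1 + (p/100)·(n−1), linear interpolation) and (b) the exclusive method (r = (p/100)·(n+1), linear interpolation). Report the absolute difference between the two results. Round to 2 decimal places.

101.40

n = 11.
(a) r = 3 → value at rank 3 = 1085.
(b) r = 2.4; between ranks 2 (916) and 3 (1085): 983.6.
|1085 − 983.6| = 101.4.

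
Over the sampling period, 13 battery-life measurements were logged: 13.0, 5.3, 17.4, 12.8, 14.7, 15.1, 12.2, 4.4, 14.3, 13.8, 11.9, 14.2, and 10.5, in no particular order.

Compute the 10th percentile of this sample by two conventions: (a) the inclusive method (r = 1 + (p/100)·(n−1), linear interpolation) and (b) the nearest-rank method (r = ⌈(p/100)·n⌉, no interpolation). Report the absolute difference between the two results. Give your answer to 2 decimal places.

Sorted: 4.4, 5.3, 10.5, 11.9, 12.2, 12.8, 13.0, 13.8, 14.2, 14.3, 14.7, 15.1, 17.4.
n = 13.
(a) r = 2.2; between ranks 2 (5.3) and 3 (10.5): 6.34.
(b) the nearest-rank method: rank 2 → 5.3.
|6.34 − 5.3| = 1.04.

1.04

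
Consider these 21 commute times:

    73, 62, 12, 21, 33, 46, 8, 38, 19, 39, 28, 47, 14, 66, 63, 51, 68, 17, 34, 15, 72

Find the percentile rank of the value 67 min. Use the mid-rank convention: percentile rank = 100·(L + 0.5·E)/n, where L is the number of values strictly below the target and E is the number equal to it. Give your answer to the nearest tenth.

85.7

Sorted: 8, 12, 14, 15, 17, 19, 21, 28, 33, 34, 38, 39, 46, 47, 51, 62, 63, 66, 68, 72, 73.
Count below 67: L = 18; count equal: E = 0; n = 21.
Percentile rank = 100·(18 + 0.5·0)/21 = 100·18/21 = 85.71.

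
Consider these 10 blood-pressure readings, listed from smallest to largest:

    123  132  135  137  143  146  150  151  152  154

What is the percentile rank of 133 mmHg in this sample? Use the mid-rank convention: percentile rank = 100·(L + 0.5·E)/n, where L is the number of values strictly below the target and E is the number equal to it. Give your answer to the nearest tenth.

Count below 133: L = 2; count equal: E = 0; n = 10.
Percentile rank = 100·(2 + 0.5·0)/10 = 100·2/10 = 20.

20.0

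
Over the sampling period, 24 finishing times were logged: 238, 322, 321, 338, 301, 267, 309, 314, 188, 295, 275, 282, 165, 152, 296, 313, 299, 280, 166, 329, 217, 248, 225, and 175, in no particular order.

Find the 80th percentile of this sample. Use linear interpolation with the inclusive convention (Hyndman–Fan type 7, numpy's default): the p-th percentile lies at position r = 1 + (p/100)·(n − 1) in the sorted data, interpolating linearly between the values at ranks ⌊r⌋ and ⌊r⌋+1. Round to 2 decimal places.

Sorted: 152, 165, 166, 175, 188, 217, 225, 238, 248, 267, 275, 280, 282, 295, 296, 299, 301, 309, 313, 314, 321, 322, 329, 338.
n = 24.
r = 1 + (80/100)·(24 − 1) = 1 + 18.4 = 19.4.
Rank 19 is 313 and rank 20 is 314.
Interpolate: 313 + 0.4·(314 − 313) = 313 + 0.4·1 = 313.4.

313.40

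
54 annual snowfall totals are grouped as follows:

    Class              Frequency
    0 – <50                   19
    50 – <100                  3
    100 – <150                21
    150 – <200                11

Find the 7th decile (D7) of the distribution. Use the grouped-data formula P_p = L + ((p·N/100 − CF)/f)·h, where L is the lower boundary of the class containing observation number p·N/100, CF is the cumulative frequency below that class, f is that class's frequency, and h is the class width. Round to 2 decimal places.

137.62

N = 54; target position k = 70/100 · 54 = 37.8.
Cumulative frequencies: 19, 22, 43, 54.
Observation 37.8 falls in the class 100 – <150.
L = 100, CF = 22, f = 21, h = 50.
P70 = 100 + ((37.8 − 22)/21)·50 = 100 + 37.619 = 137.619.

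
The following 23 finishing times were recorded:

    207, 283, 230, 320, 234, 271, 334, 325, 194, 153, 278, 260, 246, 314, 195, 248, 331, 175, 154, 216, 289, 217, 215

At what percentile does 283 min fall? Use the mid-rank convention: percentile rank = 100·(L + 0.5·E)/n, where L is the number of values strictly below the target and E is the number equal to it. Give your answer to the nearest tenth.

Sorted: 153, 154, 175, 194, 195, 207, 215, 216, 217, 230, 234, 246, 248, 260, 271, 278, 283, 289, 314, 320, 325, 331, 334.
Count below 283: L = 16; count equal: E = 1; n = 23.
Percentile rank = 100·(16 + 0.5·1)/23 = 100·16.5/23 = 71.74.

71.7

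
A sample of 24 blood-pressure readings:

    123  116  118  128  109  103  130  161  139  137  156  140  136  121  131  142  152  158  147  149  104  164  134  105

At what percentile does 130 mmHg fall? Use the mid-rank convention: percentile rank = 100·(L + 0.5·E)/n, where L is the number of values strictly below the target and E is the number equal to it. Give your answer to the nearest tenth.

39.6

Sorted: 103, 104, 105, 109, 116, 118, 121, 123, 128, 130, 131, 134, 136, 137, 139, 140, 142, 147, 149, 152, 156, 158, 161, 164.
Count below 130: L = 9; count equal: E = 1; n = 24.
Percentile rank = 100·(9 + 0.5·1)/24 = 100·9.5/24 = 39.58.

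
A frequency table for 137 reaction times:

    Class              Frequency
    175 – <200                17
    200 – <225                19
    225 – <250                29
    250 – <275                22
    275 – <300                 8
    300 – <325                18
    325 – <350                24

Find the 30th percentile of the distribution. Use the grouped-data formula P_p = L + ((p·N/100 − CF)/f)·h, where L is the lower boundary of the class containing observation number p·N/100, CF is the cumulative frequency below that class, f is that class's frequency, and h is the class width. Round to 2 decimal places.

N = 137; target position k = 30/100 · 137 = 41.1.
Cumulative frequencies: 17, 36, 65, 87, 95, 113, 137.
Observation 41.1 falls in the class 225 – <250.
L = 225, CF = 36, f = 29, h = 25.
P30 = 225 + ((41.1 − 36)/29)·25 = 225 + 4.39655 = 229.397.

229.40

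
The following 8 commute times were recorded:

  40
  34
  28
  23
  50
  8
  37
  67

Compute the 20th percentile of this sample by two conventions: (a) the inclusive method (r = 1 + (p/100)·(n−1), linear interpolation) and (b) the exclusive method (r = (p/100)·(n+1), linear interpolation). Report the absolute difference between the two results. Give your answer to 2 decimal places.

5.00

Sorted: 8, 23, 28, 34, 37, 40, 50, 67.
n = 8.
(a) r = 2.4; between ranks 2 (23) and 3 (28): 25.
(b) r = 1.8; between ranks 1 (8) and 2 (23): 20.
|25 − 20| = 5.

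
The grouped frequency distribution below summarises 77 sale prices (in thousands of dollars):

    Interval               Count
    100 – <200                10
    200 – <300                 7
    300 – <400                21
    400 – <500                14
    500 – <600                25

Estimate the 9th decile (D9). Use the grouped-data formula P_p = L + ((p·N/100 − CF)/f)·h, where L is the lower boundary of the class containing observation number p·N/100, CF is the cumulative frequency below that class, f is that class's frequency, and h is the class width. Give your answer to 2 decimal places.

N = 77; target position k = 90/100 · 77 = 69.3.
Cumulative frequencies: 10, 17, 38, 52, 77.
Observation 69.3 falls in the class 500 – <600.
L = 500, CF = 52, f = 25, h = 100.
P90 = 500 + ((69.3 − 52)/25)·100 = 500 + 69.2 = 569.2.

569.20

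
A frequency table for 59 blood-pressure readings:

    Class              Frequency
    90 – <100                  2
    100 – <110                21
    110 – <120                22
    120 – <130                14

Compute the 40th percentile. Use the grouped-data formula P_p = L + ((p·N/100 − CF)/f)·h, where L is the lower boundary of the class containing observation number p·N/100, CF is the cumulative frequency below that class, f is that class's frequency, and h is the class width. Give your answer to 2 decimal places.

110.27

N = 59; target position k = 40/100 · 59 = 23.6.
Cumulative frequencies: 2, 23, 45, 59.
Observation 23.6 falls in the class 110 – <120.
L = 110, CF = 23, f = 22, h = 10.
P40 = 110 + ((23.6 − 23)/22)·10 = 110 + 0.272727 = 110.273.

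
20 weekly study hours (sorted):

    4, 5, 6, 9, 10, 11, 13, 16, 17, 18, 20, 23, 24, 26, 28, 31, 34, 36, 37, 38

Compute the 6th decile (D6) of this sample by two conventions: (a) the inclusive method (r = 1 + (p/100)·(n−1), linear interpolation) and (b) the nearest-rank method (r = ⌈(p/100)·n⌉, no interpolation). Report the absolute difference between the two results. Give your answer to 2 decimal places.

0.40

n = 20.
(a) r = 12.4; between ranks 12 (23) and 13 (24): 23.4.
(b) the nearest-rank method: rank 12 → 23.
|23.4 − 23| = 0.4.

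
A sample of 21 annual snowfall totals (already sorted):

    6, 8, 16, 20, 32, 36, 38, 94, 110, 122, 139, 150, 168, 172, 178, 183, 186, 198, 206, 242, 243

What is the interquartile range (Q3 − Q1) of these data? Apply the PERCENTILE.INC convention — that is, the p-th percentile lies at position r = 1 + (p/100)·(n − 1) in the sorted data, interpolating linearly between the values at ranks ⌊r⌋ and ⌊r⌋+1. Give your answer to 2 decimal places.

n = 21.
P25: r = 6 (integer) → 36.
P75: r = 16 (integer) → 183.
Difference: 183 − 36 = 147.

147.00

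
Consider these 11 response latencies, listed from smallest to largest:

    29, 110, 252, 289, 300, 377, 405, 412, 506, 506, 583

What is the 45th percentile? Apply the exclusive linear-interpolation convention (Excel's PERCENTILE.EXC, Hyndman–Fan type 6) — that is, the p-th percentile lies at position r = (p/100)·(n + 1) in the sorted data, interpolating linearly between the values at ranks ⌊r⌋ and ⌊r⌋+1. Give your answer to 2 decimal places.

n = 11.
r = (45/100)·(11 + 1) = 5.4.
Rank 5 is 300 and rank 6 is 377.
Interpolate: 300 + 0.4·(377 − 300) = 300 + 0.4·77 = 330.8.

330.80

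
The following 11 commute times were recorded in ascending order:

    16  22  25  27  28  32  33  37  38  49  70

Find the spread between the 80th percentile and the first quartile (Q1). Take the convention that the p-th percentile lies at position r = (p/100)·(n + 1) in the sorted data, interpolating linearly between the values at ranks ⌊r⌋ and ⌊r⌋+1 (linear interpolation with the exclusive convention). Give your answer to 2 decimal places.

n = 11.
P25: r = 3 (integer) → 25.
P80: r = 9.6; ranks 9–10 are 38, 49; interpolating gives 44.6.
Difference: 44.6 − 25 = 19.6.

19.60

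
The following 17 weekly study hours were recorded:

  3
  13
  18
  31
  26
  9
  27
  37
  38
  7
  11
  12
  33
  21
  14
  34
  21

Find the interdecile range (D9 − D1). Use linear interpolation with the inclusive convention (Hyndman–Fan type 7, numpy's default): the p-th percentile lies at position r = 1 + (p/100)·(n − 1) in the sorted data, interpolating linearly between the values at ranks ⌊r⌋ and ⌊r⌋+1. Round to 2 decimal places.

Sorted: 3, 7, 9, 11, 12, 13, 14, 18, 21, 21, 26, 27, 31, 33, 34, 37, 38.
n = 17.
P10: r = 2.6; ranks 2–3 are 7, 9; interpolating gives 8.2.
P90: r = 15.4; ranks 15–16 are 34, 37; interpolating gives 35.2.
Difference: 35.2 − 8.2 = 27.

27.00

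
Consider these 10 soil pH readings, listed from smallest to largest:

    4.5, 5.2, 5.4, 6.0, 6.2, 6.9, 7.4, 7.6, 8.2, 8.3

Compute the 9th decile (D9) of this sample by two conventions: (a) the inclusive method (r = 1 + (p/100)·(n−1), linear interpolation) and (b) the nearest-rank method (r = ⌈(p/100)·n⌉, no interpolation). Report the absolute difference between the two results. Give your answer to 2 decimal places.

0.01

n = 10.
(a) r = 9.1; between ranks 9 (8.2) and 10 (8.3): 8.21.
(b) the nearest-rank method: rank 9 → 8.2.
|8.21 − 8.2| = 0.01.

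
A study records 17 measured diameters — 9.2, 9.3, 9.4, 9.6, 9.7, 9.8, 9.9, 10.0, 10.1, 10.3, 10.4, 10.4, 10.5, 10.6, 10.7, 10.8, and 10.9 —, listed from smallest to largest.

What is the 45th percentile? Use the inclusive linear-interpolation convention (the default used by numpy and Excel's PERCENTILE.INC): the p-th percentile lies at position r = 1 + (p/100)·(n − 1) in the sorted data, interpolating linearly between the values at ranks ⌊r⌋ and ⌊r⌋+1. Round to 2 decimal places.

n = 17.
r = 1 + (45/100)·(17 − 1) = 1 + 7.2 = 8.2.
Rank 8 is 10.0 and rank 9 is 10.1.
Interpolate: 10.0 + 0.2·(10.1 − 10.0) = 10.0 + 0.2·0.1 = 10.02.

10.02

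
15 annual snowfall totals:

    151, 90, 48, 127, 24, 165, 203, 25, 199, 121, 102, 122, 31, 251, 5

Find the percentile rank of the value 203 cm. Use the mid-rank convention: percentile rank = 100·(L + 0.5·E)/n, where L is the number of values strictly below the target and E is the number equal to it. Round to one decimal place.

90.0

Sorted: 5, 24, 25, 31, 48, 90, 102, 121, 122, 127, 151, 165, 199, 203, 251.
Count below 203: L = 13; count equal: E = 1; n = 15.
Percentile rank = 100·(13 + 0.5·1)/15 = 100·13.5/15 = 90.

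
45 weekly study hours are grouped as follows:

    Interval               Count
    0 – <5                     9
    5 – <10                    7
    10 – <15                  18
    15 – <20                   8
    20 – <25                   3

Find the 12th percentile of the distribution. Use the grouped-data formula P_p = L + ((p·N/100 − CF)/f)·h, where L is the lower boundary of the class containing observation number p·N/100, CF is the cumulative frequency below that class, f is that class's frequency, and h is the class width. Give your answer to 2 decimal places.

N = 45; target position k = 12/100 · 45 = 5.4.
Cumulative frequencies: 9, 16, 34, 42, 45.
Observation 5.4 falls in the class 0 – <5.
L = 0, CF = 0, f = 9, h = 5.
P12 = 0 + ((5.4 − 0)/9)·5 = 0 + 3 = 3.

3.00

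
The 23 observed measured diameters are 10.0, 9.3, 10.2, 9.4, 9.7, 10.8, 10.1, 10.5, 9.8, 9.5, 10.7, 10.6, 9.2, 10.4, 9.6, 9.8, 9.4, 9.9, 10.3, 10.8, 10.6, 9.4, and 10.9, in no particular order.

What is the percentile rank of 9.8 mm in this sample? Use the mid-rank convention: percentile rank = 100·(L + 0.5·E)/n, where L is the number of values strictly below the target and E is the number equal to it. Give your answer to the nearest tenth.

39.1

Sorted: 9.2, 9.3, 9.4, 9.4, 9.4, 9.5, 9.6, 9.7, 9.8, 9.8, 9.9, 10.0, 10.1, 10.2, 10.3, 10.4, 10.5, 10.6, 10.6, 10.7, 10.8, 10.8, 10.9.
Count below 9.8: L = 8; count equal: E = 2; n = 23.
Percentile rank = 100·(8 + 0.5·2)/23 = 100·9/23 = 39.13.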